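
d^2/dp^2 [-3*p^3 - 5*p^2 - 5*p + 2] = -18*p - 10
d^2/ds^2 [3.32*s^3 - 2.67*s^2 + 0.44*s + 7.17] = 19.92*s - 5.34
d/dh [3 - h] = -1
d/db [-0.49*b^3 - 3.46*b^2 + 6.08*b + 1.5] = -1.47*b^2 - 6.92*b + 6.08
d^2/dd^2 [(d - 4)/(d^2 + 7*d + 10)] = 2*((d - 4)*(2*d + 7)^2 - 3*(d + 1)*(d^2 + 7*d + 10))/(d^2 + 7*d + 10)^3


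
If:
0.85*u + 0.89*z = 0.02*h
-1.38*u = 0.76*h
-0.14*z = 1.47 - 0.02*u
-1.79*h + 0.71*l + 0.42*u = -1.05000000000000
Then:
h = -16.74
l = -49.15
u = 9.22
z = -9.18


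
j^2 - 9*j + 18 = (j - 6)*(j - 3)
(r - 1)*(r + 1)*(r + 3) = r^3 + 3*r^2 - r - 3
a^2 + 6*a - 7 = (a - 1)*(a + 7)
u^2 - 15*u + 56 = (u - 8)*(u - 7)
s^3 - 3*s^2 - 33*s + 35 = (s - 7)*(s - 1)*(s + 5)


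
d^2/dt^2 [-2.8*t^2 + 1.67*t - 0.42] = -5.60000000000000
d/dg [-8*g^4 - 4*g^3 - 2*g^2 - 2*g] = -32*g^3 - 12*g^2 - 4*g - 2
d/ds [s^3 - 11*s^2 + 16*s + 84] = 3*s^2 - 22*s + 16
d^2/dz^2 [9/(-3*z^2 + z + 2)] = 18*(-9*z^2 + 3*z + (6*z - 1)^2 + 6)/(-3*z^2 + z + 2)^3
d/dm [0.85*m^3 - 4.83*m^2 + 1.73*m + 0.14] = 2.55*m^2 - 9.66*m + 1.73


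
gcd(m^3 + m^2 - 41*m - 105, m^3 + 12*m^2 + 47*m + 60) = m^2 + 8*m + 15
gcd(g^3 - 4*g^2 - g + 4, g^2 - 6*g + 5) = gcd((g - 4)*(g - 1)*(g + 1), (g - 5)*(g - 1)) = g - 1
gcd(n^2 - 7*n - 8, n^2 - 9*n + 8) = n - 8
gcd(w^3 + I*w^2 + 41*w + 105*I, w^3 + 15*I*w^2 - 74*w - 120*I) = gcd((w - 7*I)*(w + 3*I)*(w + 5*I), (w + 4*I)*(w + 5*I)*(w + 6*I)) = w + 5*I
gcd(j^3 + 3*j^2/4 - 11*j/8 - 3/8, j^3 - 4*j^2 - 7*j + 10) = j - 1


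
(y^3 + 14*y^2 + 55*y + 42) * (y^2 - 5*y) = y^5 + 9*y^4 - 15*y^3 - 233*y^2 - 210*y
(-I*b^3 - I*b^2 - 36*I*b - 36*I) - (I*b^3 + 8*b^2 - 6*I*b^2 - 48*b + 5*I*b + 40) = -2*I*b^3 - 8*b^2 + 5*I*b^2 + 48*b - 41*I*b - 40 - 36*I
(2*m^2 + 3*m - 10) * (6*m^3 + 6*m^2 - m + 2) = 12*m^5 + 30*m^4 - 44*m^3 - 59*m^2 + 16*m - 20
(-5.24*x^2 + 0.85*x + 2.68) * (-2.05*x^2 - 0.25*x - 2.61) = 10.742*x^4 - 0.4325*x^3 + 7.9699*x^2 - 2.8885*x - 6.9948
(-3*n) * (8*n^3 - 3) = -24*n^4 + 9*n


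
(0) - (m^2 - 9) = 9 - m^2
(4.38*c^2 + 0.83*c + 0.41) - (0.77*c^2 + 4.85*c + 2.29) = 3.61*c^2 - 4.02*c - 1.88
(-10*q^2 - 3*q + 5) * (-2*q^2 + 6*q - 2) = 20*q^4 - 54*q^3 - 8*q^2 + 36*q - 10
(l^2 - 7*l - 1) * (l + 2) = l^3 - 5*l^2 - 15*l - 2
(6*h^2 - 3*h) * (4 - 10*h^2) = -60*h^4 + 30*h^3 + 24*h^2 - 12*h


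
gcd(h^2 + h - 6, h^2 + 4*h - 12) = h - 2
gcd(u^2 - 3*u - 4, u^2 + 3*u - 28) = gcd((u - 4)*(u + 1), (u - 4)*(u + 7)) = u - 4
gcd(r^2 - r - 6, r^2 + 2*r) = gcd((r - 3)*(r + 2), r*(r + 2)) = r + 2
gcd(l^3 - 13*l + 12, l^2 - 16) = l + 4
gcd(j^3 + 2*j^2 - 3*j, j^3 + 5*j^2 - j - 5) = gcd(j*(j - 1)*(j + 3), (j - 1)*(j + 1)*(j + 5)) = j - 1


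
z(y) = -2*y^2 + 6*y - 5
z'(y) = 6 - 4*y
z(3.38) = -7.57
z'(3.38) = -7.52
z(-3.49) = -50.30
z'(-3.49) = 19.96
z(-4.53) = -73.22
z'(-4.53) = 24.12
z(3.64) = -9.66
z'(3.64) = -8.56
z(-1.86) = -23.08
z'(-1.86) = 13.44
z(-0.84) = -11.45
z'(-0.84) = 9.36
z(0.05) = -4.70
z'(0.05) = 5.80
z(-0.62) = -9.49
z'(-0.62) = 8.48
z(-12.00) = -365.00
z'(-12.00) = 54.00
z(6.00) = -41.00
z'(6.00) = -18.00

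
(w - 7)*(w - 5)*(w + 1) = w^3 - 11*w^2 + 23*w + 35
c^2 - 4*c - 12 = (c - 6)*(c + 2)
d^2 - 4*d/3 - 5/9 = (d - 5/3)*(d + 1/3)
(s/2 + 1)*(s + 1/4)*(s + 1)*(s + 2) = s^4/2 + 21*s^3/8 + 37*s^2/8 + 3*s + 1/2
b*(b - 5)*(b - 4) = b^3 - 9*b^2 + 20*b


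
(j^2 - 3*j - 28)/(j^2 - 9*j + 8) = (j^2 - 3*j - 28)/(j^2 - 9*j + 8)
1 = 1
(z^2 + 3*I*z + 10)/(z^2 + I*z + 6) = (z + 5*I)/(z + 3*I)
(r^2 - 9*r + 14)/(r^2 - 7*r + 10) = (r - 7)/(r - 5)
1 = 1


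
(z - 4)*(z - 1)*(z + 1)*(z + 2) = z^4 - 2*z^3 - 9*z^2 + 2*z + 8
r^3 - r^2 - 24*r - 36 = (r - 6)*(r + 2)*(r + 3)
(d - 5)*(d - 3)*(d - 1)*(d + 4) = d^4 - 5*d^3 - 13*d^2 + 77*d - 60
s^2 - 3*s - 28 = (s - 7)*(s + 4)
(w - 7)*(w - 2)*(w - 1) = w^3 - 10*w^2 + 23*w - 14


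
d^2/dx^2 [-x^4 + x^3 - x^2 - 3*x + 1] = -12*x^2 + 6*x - 2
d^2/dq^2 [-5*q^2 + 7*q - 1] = -10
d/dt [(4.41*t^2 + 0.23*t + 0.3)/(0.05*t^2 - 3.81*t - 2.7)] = (-16.8136*t^2 - 23.844*t + 0.522)/(0.0025*t^4 - 0.381*t^3 + 14.2461*t^2 + 20.574*t + 7.29)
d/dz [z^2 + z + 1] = 2*z + 1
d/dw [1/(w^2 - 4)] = -2*w/(w^2 - 4)^2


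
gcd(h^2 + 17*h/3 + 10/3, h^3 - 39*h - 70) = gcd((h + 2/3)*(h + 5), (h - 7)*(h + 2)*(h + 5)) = h + 5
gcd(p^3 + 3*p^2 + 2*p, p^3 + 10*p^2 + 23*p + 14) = p^2 + 3*p + 2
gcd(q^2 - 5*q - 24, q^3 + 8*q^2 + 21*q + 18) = q + 3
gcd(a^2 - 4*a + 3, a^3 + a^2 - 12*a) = a - 3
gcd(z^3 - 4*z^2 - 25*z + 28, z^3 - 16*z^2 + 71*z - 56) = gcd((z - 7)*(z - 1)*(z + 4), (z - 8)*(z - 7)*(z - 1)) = z^2 - 8*z + 7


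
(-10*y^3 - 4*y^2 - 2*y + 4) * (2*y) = -20*y^4 - 8*y^3 - 4*y^2 + 8*y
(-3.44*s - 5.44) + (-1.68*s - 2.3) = -5.12*s - 7.74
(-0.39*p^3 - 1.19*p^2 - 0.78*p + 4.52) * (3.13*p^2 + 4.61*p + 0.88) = -1.2207*p^5 - 5.5226*p^4 - 8.2705*p^3 + 9.5046*p^2 + 20.1508*p + 3.9776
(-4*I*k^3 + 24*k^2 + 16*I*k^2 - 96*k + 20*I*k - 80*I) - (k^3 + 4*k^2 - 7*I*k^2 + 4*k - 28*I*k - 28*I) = -k^3 - 4*I*k^3 + 20*k^2 + 23*I*k^2 - 100*k + 48*I*k - 52*I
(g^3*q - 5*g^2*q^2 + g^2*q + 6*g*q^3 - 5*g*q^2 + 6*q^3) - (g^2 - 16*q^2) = g^3*q - 5*g^2*q^2 + g^2*q - g^2 + 6*g*q^3 - 5*g*q^2 + 6*q^3 + 16*q^2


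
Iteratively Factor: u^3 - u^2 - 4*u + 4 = (u + 2)*(u^2 - 3*u + 2) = (u - 1)*(u + 2)*(u - 2)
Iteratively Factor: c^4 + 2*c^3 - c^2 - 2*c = (c - 1)*(c^3 + 3*c^2 + 2*c) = c*(c - 1)*(c^2 + 3*c + 2) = c*(c - 1)*(c + 1)*(c + 2)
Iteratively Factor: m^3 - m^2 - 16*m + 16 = (m - 4)*(m^2 + 3*m - 4) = (m - 4)*(m + 4)*(m - 1)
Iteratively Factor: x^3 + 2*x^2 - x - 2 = (x + 1)*(x^2 + x - 2) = (x - 1)*(x + 1)*(x + 2)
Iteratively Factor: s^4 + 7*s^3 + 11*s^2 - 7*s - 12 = (s + 4)*(s^3 + 3*s^2 - s - 3) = (s + 3)*(s + 4)*(s^2 - 1) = (s + 1)*(s + 3)*(s + 4)*(s - 1)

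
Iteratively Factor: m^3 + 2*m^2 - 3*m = (m + 3)*(m^2 - m) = (m - 1)*(m + 3)*(m)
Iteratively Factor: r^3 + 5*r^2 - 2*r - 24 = (r + 4)*(r^2 + r - 6) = (r + 3)*(r + 4)*(r - 2)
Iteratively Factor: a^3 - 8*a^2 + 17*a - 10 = (a - 2)*(a^2 - 6*a + 5) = (a - 5)*(a - 2)*(a - 1)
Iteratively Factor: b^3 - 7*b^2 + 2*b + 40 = (b - 4)*(b^2 - 3*b - 10) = (b - 4)*(b + 2)*(b - 5)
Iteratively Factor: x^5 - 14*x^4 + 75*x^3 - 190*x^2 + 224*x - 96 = (x - 4)*(x^4 - 10*x^3 + 35*x^2 - 50*x + 24) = (x - 4)*(x - 2)*(x^3 - 8*x^2 + 19*x - 12) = (x - 4)*(x - 2)*(x - 1)*(x^2 - 7*x + 12) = (x - 4)^2*(x - 2)*(x - 1)*(x - 3)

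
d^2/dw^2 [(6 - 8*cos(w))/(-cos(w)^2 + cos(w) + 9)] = 2*(36*sin(w)^4*cos(w) - 8*sin(w)^4 + 145*sin(w)^2 + 1111*cos(w)/4 + 249*cos(3*w)/4 - 2*cos(5*w) - 5)/(sin(w)^2 + cos(w) + 8)^3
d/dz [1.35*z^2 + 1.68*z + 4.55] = 2.7*z + 1.68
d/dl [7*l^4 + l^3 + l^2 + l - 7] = 28*l^3 + 3*l^2 + 2*l + 1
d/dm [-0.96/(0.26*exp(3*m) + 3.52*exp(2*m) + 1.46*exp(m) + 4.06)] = (0.7488*exp(2*m) + 6.7584*exp(m) + 1.4016)*exp(m)/(0.26*exp(3*m) + 3.52*exp(2*m) + 1.46*exp(m) + 4.06)^2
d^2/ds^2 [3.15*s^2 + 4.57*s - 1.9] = 6.30000000000000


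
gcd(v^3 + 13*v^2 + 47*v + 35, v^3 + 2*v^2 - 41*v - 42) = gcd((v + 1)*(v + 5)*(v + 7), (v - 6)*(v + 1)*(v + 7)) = v^2 + 8*v + 7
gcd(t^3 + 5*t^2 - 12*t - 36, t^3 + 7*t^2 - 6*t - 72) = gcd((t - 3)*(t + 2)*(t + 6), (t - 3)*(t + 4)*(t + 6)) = t^2 + 3*t - 18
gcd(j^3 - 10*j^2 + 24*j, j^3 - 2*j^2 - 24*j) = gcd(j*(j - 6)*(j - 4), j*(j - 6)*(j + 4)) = j^2 - 6*j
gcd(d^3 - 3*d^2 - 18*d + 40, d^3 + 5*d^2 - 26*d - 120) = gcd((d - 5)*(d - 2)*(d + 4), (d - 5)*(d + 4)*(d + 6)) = d^2 - d - 20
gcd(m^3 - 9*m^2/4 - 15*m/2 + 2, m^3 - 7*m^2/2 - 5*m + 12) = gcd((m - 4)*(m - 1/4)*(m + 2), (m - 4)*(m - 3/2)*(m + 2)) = m^2 - 2*m - 8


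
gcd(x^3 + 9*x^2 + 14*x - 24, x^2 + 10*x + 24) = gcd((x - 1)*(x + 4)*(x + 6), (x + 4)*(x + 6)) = x^2 + 10*x + 24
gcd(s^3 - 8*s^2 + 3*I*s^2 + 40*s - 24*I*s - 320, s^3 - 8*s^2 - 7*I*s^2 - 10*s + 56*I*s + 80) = s^2 + s*(-8 - 5*I) + 40*I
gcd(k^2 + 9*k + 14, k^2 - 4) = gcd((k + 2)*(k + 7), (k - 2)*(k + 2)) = k + 2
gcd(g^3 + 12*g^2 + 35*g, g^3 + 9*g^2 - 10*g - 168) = g + 7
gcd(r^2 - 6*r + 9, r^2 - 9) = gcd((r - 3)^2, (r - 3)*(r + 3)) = r - 3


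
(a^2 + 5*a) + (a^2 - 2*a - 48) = 2*a^2 + 3*a - 48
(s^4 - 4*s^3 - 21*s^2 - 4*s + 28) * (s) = s^5 - 4*s^4 - 21*s^3 - 4*s^2 + 28*s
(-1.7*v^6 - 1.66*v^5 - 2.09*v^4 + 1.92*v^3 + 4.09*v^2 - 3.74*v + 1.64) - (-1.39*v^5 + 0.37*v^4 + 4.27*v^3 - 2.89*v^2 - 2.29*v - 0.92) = -1.7*v^6 - 0.27*v^5 - 2.46*v^4 - 2.35*v^3 + 6.98*v^2 - 1.45*v + 2.56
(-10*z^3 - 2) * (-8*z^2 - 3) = 80*z^5 + 30*z^3 + 16*z^2 + 6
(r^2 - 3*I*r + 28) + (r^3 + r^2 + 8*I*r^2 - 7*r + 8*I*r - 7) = r^3 + 2*r^2 + 8*I*r^2 - 7*r + 5*I*r + 21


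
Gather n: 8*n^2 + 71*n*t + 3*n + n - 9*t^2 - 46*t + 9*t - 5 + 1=8*n^2 + n*(71*t + 4) - 9*t^2 - 37*t - 4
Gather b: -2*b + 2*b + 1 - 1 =0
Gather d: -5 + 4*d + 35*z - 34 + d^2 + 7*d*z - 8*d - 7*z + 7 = d^2 + d*(7*z - 4) + 28*z - 32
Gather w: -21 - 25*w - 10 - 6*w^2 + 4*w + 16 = -6*w^2 - 21*w - 15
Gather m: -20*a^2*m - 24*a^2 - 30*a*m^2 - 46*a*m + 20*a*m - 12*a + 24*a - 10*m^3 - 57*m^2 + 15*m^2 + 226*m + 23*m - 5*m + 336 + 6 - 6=-24*a^2 + 12*a - 10*m^3 + m^2*(-30*a - 42) + m*(-20*a^2 - 26*a + 244) + 336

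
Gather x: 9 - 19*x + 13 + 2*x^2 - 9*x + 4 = 2*x^2 - 28*x + 26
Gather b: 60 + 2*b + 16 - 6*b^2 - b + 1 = -6*b^2 + b + 77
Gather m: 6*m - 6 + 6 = 6*m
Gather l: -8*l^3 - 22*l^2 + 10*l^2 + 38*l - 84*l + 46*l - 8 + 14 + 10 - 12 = -8*l^3 - 12*l^2 + 4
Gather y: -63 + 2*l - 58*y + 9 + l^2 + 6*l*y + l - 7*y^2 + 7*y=l^2 + 3*l - 7*y^2 + y*(6*l - 51) - 54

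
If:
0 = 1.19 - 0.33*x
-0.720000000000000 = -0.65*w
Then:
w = 1.11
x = 3.61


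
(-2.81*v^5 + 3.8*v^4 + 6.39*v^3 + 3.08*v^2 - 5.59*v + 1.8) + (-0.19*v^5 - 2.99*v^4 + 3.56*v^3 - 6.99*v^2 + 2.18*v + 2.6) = -3.0*v^5 + 0.81*v^4 + 9.95*v^3 - 3.91*v^2 - 3.41*v + 4.4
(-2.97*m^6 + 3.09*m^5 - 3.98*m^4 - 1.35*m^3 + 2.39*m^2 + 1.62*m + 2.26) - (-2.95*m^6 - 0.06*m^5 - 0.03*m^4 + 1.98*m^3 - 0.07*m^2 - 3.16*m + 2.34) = -0.02*m^6 + 3.15*m^5 - 3.95*m^4 - 3.33*m^3 + 2.46*m^2 + 4.78*m - 0.0800000000000001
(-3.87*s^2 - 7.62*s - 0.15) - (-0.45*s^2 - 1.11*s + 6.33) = -3.42*s^2 - 6.51*s - 6.48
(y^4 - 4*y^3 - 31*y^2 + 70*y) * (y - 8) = y^5 - 12*y^4 + y^3 + 318*y^2 - 560*y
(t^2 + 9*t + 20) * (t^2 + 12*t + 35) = t^4 + 21*t^3 + 163*t^2 + 555*t + 700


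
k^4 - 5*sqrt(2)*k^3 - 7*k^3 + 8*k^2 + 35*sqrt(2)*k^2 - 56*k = k*(k - 7)*(k - 4*sqrt(2))*(k - sqrt(2))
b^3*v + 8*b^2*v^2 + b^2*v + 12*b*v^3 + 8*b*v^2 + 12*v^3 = (b + 2*v)*(b + 6*v)*(b*v + v)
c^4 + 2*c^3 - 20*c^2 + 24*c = c*(c - 2)^2*(c + 6)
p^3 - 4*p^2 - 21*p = p*(p - 7)*(p + 3)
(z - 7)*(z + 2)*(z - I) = z^3 - 5*z^2 - I*z^2 - 14*z + 5*I*z + 14*I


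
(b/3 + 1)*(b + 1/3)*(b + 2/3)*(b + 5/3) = b^4/3 + 17*b^3/9 + 89*b^2/27 + 163*b/81 + 10/27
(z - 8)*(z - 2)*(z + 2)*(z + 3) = z^4 - 5*z^3 - 28*z^2 + 20*z + 96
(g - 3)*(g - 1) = g^2 - 4*g + 3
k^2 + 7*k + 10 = (k + 2)*(k + 5)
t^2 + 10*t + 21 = (t + 3)*(t + 7)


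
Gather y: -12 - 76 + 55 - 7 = -40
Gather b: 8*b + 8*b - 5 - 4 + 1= 16*b - 8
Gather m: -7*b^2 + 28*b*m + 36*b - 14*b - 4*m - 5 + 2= -7*b^2 + 22*b + m*(28*b - 4) - 3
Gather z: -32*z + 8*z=-24*z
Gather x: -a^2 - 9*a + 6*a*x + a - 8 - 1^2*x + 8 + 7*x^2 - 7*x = -a^2 - 8*a + 7*x^2 + x*(6*a - 8)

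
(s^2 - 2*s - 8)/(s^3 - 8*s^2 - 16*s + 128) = (s + 2)/(s^2 - 4*s - 32)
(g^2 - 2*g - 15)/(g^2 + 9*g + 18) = (g - 5)/(g + 6)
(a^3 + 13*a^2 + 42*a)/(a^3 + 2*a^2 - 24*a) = (a + 7)/(a - 4)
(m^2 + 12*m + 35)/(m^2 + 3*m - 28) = (m + 5)/(m - 4)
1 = 1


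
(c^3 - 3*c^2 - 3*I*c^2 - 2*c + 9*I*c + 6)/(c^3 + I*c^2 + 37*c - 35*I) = (c^2 - c*(3 + 2*I) + 6*I)/(c^2 + 2*I*c + 35)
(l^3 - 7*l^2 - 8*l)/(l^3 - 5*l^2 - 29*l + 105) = l*(l^2 - 7*l - 8)/(l^3 - 5*l^2 - 29*l + 105)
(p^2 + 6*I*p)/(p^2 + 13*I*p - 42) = p/(p + 7*I)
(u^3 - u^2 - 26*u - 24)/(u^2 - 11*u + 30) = (u^2 + 5*u + 4)/(u - 5)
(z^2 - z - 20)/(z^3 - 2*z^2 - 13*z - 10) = (z + 4)/(z^2 + 3*z + 2)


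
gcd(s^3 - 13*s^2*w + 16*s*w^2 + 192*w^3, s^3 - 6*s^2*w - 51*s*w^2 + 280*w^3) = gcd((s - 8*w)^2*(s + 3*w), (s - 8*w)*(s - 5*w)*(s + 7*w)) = s - 8*w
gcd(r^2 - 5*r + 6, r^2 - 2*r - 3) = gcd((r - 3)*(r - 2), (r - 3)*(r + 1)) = r - 3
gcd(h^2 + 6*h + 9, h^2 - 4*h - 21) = h + 3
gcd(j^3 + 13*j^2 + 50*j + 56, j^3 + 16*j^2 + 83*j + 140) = j^2 + 11*j + 28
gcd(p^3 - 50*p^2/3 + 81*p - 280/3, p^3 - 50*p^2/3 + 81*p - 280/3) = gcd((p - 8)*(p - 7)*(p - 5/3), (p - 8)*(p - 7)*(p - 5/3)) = p^3 - 50*p^2/3 + 81*p - 280/3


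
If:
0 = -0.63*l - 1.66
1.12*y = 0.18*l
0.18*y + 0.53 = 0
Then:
No Solution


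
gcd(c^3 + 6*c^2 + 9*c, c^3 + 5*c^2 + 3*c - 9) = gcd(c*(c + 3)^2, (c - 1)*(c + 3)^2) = c^2 + 6*c + 9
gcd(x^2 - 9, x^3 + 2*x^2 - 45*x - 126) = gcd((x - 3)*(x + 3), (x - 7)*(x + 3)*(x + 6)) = x + 3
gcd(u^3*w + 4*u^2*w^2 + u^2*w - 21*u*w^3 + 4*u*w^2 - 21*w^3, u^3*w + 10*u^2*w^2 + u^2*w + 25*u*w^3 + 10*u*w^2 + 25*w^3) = u*w + w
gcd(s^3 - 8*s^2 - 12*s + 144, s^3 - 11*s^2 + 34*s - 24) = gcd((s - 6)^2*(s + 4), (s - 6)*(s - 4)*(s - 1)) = s - 6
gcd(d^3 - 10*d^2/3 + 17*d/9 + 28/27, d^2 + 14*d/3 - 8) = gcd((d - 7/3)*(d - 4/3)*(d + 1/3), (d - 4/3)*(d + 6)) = d - 4/3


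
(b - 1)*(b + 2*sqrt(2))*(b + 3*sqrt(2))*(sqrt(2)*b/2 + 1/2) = sqrt(2)*b^4/2 - sqrt(2)*b^3/2 + 11*b^3/2 - 11*b^2/2 + 17*sqrt(2)*b^2/2 - 17*sqrt(2)*b/2 + 6*b - 6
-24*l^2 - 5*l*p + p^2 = (-8*l + p)*(3*l + p)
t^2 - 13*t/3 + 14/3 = (t - 7/3)*(t - 2)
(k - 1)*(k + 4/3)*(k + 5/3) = k^3 + 2*k^2 - 7*k/9 - 20/9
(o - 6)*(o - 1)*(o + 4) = o^3 - 3*o^2 - 22*o + 24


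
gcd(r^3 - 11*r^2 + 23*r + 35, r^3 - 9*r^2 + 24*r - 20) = r - 5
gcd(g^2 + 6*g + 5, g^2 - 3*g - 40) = g + 5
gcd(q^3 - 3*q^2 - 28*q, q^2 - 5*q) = q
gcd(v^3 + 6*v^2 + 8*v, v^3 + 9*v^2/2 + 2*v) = v^2 + 4*v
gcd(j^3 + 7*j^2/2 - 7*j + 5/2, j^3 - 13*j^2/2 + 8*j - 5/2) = j^2 - 3*j/2 + 1/2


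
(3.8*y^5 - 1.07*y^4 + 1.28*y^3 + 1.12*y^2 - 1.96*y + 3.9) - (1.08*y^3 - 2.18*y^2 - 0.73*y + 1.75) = 3.8*y^5 - 1.07*y^4 + 0.2*y^3 + 3.3*y^2 - 1.23*y + 2.15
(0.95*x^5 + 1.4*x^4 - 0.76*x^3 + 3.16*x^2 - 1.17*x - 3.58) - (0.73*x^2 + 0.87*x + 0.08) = 0.95*x^5 + 1.4*x^4 - 0.76*x^3 + 2.43*x^2 - 2.04*x - 3.66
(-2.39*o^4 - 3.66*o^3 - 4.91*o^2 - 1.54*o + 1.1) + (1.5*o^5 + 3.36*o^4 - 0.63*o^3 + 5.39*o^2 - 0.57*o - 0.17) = 1.5*o^5 + 0.97*o^4 - 4.29*o^3 + 0.48*o^2 - 2.11*o + 0.93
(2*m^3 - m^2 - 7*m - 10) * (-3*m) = -6*m^4 + 3*m^3 + 21*m^2 + 30*m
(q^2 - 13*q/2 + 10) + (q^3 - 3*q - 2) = q^3 + q^2 - 19*q/2 + 8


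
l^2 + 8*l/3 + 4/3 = (l + 2/3)*(l + 2)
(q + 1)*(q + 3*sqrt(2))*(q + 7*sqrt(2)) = q^3 + q^2 + 10*sqrt(2)*q^2 + 10*sqrt(2)*q + 42*q + 42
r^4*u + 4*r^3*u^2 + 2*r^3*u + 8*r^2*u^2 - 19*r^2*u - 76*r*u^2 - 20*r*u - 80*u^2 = (r - 4)*(r + 5)*(r + 4*u)*(r*u + u)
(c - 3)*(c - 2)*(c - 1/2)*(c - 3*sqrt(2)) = c^4 - 11*c^3/2 - 3*sqrt(2)*c^3 + 17*c^2/2 + 33*sqrt(2)*c^2/2 - 51*sqrt(2)*c/2 - 3*c + 9*sqrt(2)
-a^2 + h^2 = (-a + h)*(a + h)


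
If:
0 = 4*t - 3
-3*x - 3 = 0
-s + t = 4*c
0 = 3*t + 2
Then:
No Solution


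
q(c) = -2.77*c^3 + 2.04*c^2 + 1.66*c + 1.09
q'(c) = -8.31*c^2 + 4.08*c + 1.66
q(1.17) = 1.39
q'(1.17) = -4.94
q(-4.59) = 304.32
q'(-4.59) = -192.14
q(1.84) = -6.20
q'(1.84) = -18.97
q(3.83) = -118.25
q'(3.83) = -104.61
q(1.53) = -1.52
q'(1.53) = -11.55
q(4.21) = -162.46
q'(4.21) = -128.45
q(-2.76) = 70.29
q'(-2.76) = -72.90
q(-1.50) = 12.54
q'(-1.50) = -23.16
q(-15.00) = 9783.94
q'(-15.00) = -1929.29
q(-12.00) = 5061.49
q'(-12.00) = -1243.94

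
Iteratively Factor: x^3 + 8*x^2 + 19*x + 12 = (x + 1)*(x^2 + 7*x + 12) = (x + 1)*(x + 3)*(x + 4)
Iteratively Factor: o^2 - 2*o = (o)*(o - 2)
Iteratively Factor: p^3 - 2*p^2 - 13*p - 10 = (p - 5)*(p^2 + 3*p + 2) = (p - 5)*(p + 2)*(p + 1)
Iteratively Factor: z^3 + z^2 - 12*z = (z)*(z^2 + z - 12) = z*(z - 3)*(z + 4)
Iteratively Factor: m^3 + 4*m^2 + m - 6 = (m - 1)*(m^2 + 5*m + 6) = (m - 1)*(m + 3)*(m + 2)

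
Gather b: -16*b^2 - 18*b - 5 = -16*b^2 - 18*b - 5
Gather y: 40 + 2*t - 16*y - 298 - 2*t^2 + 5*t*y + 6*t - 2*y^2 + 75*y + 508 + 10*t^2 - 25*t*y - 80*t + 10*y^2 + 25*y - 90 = 8*t^2 - 72*t + 8*y^2 + y*(84 - 20*t) + 160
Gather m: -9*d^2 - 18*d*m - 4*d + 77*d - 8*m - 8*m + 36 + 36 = -9*d^2 + 73*d + m*(-18*d - 16) + 72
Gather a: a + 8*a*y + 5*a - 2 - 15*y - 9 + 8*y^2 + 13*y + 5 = a*(8*y + 6) + 8*y^2 - 2*y - 6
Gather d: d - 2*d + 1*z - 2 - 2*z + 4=-d - z + 2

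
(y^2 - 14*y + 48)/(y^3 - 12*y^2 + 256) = (y - 6)/(y^2 - 4*y - 32)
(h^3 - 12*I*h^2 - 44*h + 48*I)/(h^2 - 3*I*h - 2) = (h^2 - 10*I*h - 24)/(h - I)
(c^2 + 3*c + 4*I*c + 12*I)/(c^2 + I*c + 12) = (c + 3)/(c - 3*I)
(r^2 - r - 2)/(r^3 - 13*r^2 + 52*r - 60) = (r + 1)/(r^2 - 11*r + 30)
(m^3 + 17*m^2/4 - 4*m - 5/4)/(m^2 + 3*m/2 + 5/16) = 4*(m^2 + 4*m - 5)/(4*m + 5)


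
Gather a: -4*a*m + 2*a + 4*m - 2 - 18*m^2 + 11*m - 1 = a*(2 - 4*m) - 18*m^2 + 15*m - 3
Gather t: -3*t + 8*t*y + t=t*(8*y - 2)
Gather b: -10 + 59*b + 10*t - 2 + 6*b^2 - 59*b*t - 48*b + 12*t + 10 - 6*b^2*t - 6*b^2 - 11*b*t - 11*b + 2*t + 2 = -6*b^2*t - 70*b*t + 24*t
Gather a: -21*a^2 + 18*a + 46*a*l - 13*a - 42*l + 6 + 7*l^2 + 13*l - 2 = -21*a^2 + a*(46*l + 5) + 7*l^2 - 29*l + 4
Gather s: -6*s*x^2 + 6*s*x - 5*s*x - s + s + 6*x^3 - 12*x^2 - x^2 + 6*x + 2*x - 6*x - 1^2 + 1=s*(-6*x^2 + x) + 6*x^3 - 13*x^2 + 2*x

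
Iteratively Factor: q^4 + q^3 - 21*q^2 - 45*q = (q)*(q^3 + q^2 - 21*q - 45) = q*(q + 3)*(q^2 - 2*q - 15) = q*(q + 3)^2*(q - 5)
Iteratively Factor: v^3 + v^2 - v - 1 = (v + 1)*(v^2 - 1) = (v + 1)^2*(v - 1)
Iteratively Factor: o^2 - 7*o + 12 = (o - 3)*(o - 4)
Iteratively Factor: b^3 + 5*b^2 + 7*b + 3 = (b + 1)*(b^2 + 4*b + 3) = (b + 1)^2*(b + 3)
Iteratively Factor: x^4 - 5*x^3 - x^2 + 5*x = (x + 1)*(x^3 - 6*x^2 + 5*x) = (x - 5)*(x + 1)*(x^2 - x) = (x - 5)*(x - 1)*(x + 1)*(x)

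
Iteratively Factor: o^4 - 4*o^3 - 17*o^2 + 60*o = (o - 5)*(o^3 + o^2 - 12*o) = (o - 5)*(o + 4)*(o^2 - 3*o) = (o - 5)*(o - 3)*(o + 4)*(o)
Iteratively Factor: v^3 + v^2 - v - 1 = (v - 1)*(v^2 + 2*v + 1) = (v - 1)*(v + 1)*(v + 1)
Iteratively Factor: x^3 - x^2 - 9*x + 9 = (x - 3)*(x^2 + 2*x - 3) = (x - 3)*(x + 3)*(x - 1)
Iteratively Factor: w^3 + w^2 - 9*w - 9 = (w + 3)*(w^2 - 2*w - 3) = (w + 1)*(w + 3)*(w - 3)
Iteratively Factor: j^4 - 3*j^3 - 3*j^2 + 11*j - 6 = (j + 2)*(j^3 - 5*j^2 + 7*j - 3) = (j - 1)*(j + 2)*(j^2 - 4*j + 3) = (j - 3)*(j - 1)*(j + 2)*(j - 1)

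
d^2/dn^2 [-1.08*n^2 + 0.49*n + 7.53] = -2.16000000000000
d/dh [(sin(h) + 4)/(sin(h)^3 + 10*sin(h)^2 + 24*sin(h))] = -2*(sin(h) + 3)*cos(h)/((sin(h) + 6)^2*sin(h)^2)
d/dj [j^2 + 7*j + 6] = 2*j + 7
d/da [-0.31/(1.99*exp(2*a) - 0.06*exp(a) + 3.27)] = (1.2338*exp(a) - 0.0186)*exp(a)/(1.99*exp(2*a) - 0.06*exp(a) + 3.27)^2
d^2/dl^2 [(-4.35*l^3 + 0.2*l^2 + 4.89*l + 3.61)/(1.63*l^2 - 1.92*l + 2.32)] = (-1.4210854715202e-14*l^4 + 28.064562*l^3 + 169.270374*l^2 - 319.21992*l + 45.029648)/(4.330747*l^6 - 15.303744*l^5 + 36.51852*l^4 - 50.64192*l^3 + 51.97728*l^2 - 31.002624*l + 12.487168)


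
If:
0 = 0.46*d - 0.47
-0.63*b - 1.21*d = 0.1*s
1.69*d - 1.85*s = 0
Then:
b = -2.11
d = 1.02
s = 0.93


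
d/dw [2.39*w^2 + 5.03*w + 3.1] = 4.78*w + 5.03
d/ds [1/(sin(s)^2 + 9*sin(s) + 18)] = -(2*sin(s) + 9)*cos(s)/(sin(s)^2 + 9*sin(s) + 18)^2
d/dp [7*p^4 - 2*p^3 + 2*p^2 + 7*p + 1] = 28*p^3 - 6*p^2 + 4*p + 7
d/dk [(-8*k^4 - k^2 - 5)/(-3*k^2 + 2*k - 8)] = 2*(24*k^5 - 24*k^4 + 128*k^3 - k^2 - 7*k + 5)/(9*k^4 - 12*k^3 + 52*k^2 - 32*k + 64)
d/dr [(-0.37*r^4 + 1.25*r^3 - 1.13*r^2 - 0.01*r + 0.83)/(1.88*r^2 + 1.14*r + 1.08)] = (-1.3912*r^5 + 1.0846*r^4 + 1.2516*r^3 + 2.7806*r^2 - 5.5616*r - 0.957)/(3.5344*r^4 + 4.2864*r^3 + 5.3604*r^2 + 2.4624*r + 1.1664)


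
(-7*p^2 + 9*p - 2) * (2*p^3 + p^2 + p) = -14*p^5 + 11*p^4 - 2*p^3 + 7*p^2 - 2*p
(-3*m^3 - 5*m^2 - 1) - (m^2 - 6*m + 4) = -3*m^3 - 6*m^2 + 6*m - 5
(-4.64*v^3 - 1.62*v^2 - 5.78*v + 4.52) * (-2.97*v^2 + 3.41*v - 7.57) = 13.7808*v^5 - 11.011*v^4 + 46.7672*v^3 - 20.8708*v^2 + 59.1678*v - 34.2164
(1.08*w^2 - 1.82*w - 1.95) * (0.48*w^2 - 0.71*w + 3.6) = 0.5184*w^4 - 1.6404*w^3 + 4.2442*w^2 - 5.1675*w - 7.02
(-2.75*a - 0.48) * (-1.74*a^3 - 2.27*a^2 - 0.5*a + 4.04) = 4.785*a^4 + 7.0777*a^3 + 2.4646*a^2 - 10.87*a - 1.9392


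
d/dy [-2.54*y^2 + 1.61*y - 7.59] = 1.61 - 5.08*y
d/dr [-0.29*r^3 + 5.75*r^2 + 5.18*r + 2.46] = -0.87*r^2 + 11.5*r + 5.18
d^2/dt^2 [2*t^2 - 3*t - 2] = 4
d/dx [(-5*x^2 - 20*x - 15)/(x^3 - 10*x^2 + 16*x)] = 5*(x^4 + 8*x^3 - 47*x^2 - 60*x + 48)/(x^2*(x^4 - 20*x^3 + 132*x^2 - 320*x + 256))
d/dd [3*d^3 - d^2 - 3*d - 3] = 9*d^2 - 2*d - 3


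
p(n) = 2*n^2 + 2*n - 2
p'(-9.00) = -34.00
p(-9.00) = 142.00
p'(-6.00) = -22.00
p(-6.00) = 58.00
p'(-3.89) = -13.56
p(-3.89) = 20.48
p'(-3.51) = -12.04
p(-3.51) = 15.62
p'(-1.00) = -2.00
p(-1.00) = -2.00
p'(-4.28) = -15.12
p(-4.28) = 26.08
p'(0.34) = 3.36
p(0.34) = -1.09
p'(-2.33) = -7.32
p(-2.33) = 4.20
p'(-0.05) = 1.80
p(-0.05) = -2.10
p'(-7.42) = -27.68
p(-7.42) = 93.27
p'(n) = 4*n + 2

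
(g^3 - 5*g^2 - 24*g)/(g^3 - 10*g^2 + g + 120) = g/(g - 5)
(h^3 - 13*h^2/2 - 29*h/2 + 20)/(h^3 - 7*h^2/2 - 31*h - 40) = (h - 1)/(h + 2)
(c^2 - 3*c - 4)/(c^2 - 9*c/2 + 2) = 2*(c + 1)/(2*c - 1)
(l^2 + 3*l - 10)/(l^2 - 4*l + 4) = (l + 5)/(l - 2)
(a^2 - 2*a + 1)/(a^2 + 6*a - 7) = (a - 1)/(a + 7)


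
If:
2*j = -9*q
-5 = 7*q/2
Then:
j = 45/7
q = -10/7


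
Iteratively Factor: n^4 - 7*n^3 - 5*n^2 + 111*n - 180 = (n - 5)*(n^3 - 2*n^2 - 15*n + 36) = (n - 5)*(n - 3)*(n^2 + n - 12) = (n - 5)*(n - 3)*(n + 4)*(n - 3)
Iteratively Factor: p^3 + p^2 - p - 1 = (p + 1)*(p^2 - 1) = (p - 1)*(p + 1)*(p + 1)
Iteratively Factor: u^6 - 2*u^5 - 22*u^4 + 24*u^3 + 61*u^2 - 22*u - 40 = (u + 1)*(u^5 - 3*u^4 - 19*u^3 + 43*u^2 + 18*u - 40) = (u + 1)*(u + 4)*(u^4 - 7*u^3 + 9*u^2 + 7*u - 10) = (u - 1)*(u + 1)*(u + 4)*(u^3 - 6*u^2 + 3*u + 10) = (u - 5)*(u - 1)*(u + 1)*(u + 4)*(u^2 - u - 2) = (u - 5)*(u - 1)*(u + 1)^2*(u + 4)*(u - 2)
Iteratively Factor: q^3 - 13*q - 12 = (q + 1)*(q^2 - q - 12) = (q + 1)*(q + 3)*(q - 4)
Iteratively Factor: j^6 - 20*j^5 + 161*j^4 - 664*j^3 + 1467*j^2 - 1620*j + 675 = (j - 3)*(j^5 - 17*j^4 + 110*j^3 - 334*j^2 + 465*j - 225) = (j - 3)^2*(j^4 - 14*j^3 + 68*j^2 - 130*j + 75) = (j - 3)^2*(j - 1)*(j^3 - 13*j^2 + 55*j - 75) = (j - 5)*(j - 3)^2*(j - 1)*(j^2 - 8*j + 15) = (j - 5)^2*(j - 3)^2*(j - 1)*(j - 3)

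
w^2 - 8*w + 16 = (w - 4)^2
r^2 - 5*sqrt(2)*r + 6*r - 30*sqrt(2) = (r + 6)*(r - 5*sqrt(2))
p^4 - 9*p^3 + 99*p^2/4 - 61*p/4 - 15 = (p - 4)*(p - 3)*(p - 5/2)*(p + 1/2)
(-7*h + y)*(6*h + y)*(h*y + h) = -42*h^3*y - 42*h^3 - h^2*y^2 - h^2*y + h*y^3 + h*y^2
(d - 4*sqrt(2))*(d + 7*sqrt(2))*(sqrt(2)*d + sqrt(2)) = sqrt(2)*d^3 + sqrt(2)*d^2 + 6*d^2 - 56*sqrt(2)*d + 6*d - 56*sqrt(2)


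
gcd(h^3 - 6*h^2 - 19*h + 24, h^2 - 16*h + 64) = h - 8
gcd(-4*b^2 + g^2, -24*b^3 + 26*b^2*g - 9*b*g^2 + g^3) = 2*b - g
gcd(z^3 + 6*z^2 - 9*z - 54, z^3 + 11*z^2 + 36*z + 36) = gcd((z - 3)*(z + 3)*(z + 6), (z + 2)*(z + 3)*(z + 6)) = z^2 + 9*z + 18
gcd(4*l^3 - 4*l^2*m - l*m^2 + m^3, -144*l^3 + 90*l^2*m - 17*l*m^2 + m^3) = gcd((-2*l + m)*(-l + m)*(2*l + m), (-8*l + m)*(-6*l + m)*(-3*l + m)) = 1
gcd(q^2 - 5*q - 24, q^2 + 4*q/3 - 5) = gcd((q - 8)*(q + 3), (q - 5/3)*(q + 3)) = q + 3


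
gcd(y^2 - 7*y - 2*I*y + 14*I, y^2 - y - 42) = y - 7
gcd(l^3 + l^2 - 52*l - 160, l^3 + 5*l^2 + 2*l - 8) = l + 4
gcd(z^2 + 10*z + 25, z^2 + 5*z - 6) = 1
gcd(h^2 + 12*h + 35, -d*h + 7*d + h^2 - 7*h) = 1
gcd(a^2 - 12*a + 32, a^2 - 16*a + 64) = a - 8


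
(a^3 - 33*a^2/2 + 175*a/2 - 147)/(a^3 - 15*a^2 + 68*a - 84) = (a - 7/2)/(a - 2)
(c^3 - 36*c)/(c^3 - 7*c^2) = (c^2 - 36)/(c*(c - 7))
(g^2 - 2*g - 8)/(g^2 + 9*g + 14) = (g - 4)/(g + 7)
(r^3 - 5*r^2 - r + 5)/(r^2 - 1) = r - 5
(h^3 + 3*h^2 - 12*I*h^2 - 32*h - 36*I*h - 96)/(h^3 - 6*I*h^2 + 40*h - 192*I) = (h + 3)/(h + 6*I)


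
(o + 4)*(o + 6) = o^2 + 10*o + 24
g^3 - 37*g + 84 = (g - 4)*(g - 3)*(g + 7)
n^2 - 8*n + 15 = (n - 5)*(n - 3)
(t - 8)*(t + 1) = t^2 - 7*t - 8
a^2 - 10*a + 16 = (a - 8)*(a - 2)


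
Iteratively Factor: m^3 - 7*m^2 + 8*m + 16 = (m - 4)*(m^2 - 3*m - 4) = (m - 4)^2*(m + 1)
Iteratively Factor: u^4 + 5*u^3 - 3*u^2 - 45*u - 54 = (u + 3)*(u^3 + 2*u^2 - 9*u - 18) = (u + 2)*(u + 3)*(u^2 - 9) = (u - 3)*(u + 2)*(u + 3)*(u + 3)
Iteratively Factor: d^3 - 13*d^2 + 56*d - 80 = (d - 4)*(d^2 - 9*d + 20) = (d - 5)*(d - 4)*(d - 4)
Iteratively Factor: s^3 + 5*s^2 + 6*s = (s + 3)*(s^2 + 2*s) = s*(s + 3)*(s + 2)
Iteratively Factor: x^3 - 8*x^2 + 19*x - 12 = (x - 4)*(x^2 - 4*x + 3) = (x - 4)*(x - 3)*(x - 1)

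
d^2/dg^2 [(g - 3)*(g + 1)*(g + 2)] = 6*g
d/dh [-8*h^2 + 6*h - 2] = 6 - 16*h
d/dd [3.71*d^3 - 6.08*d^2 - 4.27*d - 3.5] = 11.13*d^2 - 12.16*d - 4.27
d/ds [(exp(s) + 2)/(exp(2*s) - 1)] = (-2*(exp(s) + 2)*exp(s) + exp(2*s) - 1)*exp(s)/(1 - exp(2*s))^2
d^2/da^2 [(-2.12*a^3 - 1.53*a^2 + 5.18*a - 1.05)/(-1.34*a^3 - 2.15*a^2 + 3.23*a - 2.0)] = (1.4210854715202e-14*a^7 - 6.72090399999996*a^6 - 0.752543999999972*a^5 - 95.3632440000001*a^4 - 54.480386*a^3 + 46.79769*a^2 + 123.88965*a - 41.80651)/(2.406104*a^9 + 11.58162*a^8 + 1.183086*a^7 - 35.121805*a^6 + 31.720233*a^5 + 43.088805*a^4 - 100.952267*a^3 + 88.3974*a^2 - 38.76*a + 8.0)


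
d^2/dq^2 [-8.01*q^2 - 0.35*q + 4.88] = -16.0200000000000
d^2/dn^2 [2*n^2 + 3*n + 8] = 4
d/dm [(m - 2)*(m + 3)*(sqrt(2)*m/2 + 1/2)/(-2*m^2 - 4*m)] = (-sqrt(2)*m^4 - 4*sqrt(2)*m^3 - 8*sqrt(2)*m^2 - m^2 - 12*m - 12)/(4*m^2*(m^2 + 4*m + 4))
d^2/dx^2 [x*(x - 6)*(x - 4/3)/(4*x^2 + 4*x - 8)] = 5*(11*x^3 - 30*x^2 + 36*x - 8)/(6*(x^6 + 3*x^5 - 3*x^4 - 11*x^3 + 6*x^2 + 12*x - 8))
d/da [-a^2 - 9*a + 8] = -2*a - 9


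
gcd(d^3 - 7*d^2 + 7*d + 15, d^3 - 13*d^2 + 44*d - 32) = 1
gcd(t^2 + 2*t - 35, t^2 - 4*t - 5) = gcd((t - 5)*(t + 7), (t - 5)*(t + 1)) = t - 5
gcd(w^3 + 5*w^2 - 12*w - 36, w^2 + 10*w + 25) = 1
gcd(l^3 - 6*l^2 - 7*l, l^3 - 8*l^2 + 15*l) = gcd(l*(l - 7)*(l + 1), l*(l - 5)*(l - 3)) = l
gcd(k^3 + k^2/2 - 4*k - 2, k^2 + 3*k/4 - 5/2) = k + 2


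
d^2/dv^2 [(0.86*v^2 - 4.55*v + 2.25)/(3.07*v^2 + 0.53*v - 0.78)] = (-1.4210854715202e-14*v^4 - 88.565202*v^3 + 139.592286*v^2 - 43.40673*v + 9.324258)/(28.934443*v^6 + 14.985591*v^5 - 19.467177*v^4 - 7.465951*v^3 + 4.946058*v^2 + 0.967356*v - 0.474552)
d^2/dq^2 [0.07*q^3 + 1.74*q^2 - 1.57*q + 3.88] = 0.42*q + 3.48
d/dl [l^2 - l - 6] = 2*l - 1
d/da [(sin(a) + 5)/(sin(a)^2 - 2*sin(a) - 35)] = -cos(a)/(sin(a) - 7)^2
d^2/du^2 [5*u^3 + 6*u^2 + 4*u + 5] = 30*u + 12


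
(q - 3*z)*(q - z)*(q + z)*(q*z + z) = q^4*z - 3*q^3*z^2 + q^3*z - q^2*z^3 - 3*q^2*z^2 + 3*q*z^4 - q*z^3 + 3*z^4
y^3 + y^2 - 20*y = y*(y - 4)*(y + 5)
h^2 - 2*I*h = h*(h - 2*I)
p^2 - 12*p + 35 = (p - 7)*(p - 5)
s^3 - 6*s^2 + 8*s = s*(s - 4)*(s - 2)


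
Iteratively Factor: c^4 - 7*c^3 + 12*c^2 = (c)*(c^3 - 7*c^2 + 12*c) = c^2*(c^2 - 7*c + 12) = c^2*(c - 4)*(c - 3)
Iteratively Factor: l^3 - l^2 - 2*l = (l + 1)*(l^2 - 2*l) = (l - 2)*(l + 1)*(l)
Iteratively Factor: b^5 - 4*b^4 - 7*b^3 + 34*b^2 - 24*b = (b + 3)*(b^4 - 7*b^3 + 14*b^2 - 8*b) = (b - 1)*(b + 3)*(b^3 - 6*b^2 + 8*b) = b*(b - 1)*(b + 3)*(b^2 - 6*b + 8) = b*(b - 2)*(b - 1)*(b + 3)*(b - 4)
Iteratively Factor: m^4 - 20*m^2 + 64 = (m + 4)*(m^3 - 4*m^2 - 4*m + 16) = (m - 4)*(m + 4)*(m^2 - 4) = (m - 4)*(m - 2)*(m + 4)*(m + 2)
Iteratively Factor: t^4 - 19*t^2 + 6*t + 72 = (t - 3)*(t^3 + 3*t^2 - 10*t - 24) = (t - 3)*(t + 2)*(t^2 + t - 12) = (t - 3)^2*(t + 2)*(t + 4)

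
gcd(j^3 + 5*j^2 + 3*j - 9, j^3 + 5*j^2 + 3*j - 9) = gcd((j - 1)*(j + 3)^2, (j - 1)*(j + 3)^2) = j^3 + 5*j^2 + 3*j - 9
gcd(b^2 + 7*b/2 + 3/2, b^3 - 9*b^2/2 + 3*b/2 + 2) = b + 1/2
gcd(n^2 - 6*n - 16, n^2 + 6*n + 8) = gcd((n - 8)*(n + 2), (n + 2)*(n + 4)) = n + 2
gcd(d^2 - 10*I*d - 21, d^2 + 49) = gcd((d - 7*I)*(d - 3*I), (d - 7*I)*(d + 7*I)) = d - 7*I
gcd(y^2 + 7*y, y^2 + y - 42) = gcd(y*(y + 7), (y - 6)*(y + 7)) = y + 7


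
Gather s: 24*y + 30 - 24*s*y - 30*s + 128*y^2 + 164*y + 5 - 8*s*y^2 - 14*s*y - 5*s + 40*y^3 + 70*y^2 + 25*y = s*(-8*y^2 - 38*y - 35) + 40*y^3 + 198*y^2 + 213*y + 35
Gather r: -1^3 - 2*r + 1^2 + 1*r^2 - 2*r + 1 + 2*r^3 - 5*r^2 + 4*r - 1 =2*r^3 - 4*r^2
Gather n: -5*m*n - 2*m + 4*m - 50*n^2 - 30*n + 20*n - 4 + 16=2*m - 50*n^2 + n*(-5*m - 10) + 12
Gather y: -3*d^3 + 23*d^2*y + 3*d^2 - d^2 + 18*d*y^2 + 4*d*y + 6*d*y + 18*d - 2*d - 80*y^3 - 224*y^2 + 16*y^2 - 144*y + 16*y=-3*d^3 + 2*d^2 + 16*d - 80*y^3 + y^2*(18*d - 208) + y*(23*d^2 + 10*d - 128)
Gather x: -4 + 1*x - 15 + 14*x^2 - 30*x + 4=14*x^2 - 29*x - 15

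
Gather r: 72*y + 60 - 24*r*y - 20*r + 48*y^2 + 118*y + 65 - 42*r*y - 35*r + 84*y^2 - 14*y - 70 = r*(-66*y - 55) + 132*y^2 + 176*y + 55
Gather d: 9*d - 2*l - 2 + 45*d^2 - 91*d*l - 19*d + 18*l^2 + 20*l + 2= 45*d^2 + d*(-91*l - 10) + 18*l^2 + 18*l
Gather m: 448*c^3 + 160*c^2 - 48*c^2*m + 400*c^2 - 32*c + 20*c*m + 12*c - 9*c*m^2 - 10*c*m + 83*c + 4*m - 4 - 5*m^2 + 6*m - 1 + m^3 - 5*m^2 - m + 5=448*c^3 + 560*c^2 + 63*c + m^3 + m^2*(-9*c - 10) + m*(-48*c^2 + 10*c + 9)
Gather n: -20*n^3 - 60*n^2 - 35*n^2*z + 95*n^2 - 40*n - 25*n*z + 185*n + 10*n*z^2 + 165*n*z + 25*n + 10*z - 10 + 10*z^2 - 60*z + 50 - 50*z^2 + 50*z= -20*n^3 + n^2*(35 - 35*z) + n*(10*z^2 + 140*z + 170) - 40*z^2 + 40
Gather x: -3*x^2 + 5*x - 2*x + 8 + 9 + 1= -3*x^2 + 3*x + 18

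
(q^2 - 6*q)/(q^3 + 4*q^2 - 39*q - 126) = q/(q^2 + 10*q + 21)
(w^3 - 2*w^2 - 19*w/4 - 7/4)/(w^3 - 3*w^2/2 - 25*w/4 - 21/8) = 2*(w + 1)/(2*w + 3)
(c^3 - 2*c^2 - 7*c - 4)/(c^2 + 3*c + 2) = (c^2 - 3*c - 4)/(c + 2)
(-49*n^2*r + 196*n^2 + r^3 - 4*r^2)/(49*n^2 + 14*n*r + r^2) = (-7*n*r + 28*n + r^2 - 4*r)/(7*n + r)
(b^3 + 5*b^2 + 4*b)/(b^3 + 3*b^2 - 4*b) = (b + 1)/(b - 1)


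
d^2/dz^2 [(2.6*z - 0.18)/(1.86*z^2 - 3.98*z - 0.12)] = ((21.3656 - 29.016*z)*(-1.86*z^2 + 3.98*z + 0.12) - (2.6*z - 0.18)*(3.72*z - 3.98)*(7.44*z - 7.96))/(-1.86*z^2 + 3.98*z + 0.12)^3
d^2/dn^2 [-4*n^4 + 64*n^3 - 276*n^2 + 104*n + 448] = -48*n^2 + 384*n - 552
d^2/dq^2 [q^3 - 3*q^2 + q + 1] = 6*q - 6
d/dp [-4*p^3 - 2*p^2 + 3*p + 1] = -12*p^2 - 4*p + 3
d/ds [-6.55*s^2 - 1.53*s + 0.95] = -13.1*s - 1.53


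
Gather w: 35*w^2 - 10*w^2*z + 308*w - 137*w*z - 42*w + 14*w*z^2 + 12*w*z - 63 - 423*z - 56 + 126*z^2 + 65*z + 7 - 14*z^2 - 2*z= w^2*(35 - 10*z) + w*(14*z^2 - 125*z + 266) + 112*z^2 - 360*z - 112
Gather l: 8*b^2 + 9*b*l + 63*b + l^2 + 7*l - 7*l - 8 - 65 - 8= 8*b^2 + 9*b*l + 63*b + l^2 - 81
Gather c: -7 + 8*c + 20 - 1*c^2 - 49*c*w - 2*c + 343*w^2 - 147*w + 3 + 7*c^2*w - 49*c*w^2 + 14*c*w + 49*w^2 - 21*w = c^2*(7*w - 1) + c*(-49*w^2 - 35*w + 6) + 392*w^2 - 168*w + 16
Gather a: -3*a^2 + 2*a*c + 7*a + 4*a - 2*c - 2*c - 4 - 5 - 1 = -3*a^2 + a*(2*c + 11) - 4*c - 10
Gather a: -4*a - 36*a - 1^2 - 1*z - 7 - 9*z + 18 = -40*a - 10*z + 10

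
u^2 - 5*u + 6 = (u - 3)*(u - 2)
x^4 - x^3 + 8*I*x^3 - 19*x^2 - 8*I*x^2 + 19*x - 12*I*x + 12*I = (x - 1)*(x + I)*(x + 3*I)*(x + 4*I)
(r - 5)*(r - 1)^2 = r^3 - 7*r^2 + 11*r - 5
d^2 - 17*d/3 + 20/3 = (d - 4)*(d - 5/3)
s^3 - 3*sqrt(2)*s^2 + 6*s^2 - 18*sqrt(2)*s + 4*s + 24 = (s + 6)*(s - 2*sqrt(2))*(s - sqrt(2))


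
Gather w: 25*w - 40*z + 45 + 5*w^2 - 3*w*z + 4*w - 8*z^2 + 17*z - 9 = 5*w^2 + w*(29 - 3*z) - 8*z^2 - 23*z + 36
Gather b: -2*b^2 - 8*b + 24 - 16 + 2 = -2*b^2 - 8*b + 10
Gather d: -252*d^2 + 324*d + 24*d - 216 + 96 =-252*d^2 + 348*d - 120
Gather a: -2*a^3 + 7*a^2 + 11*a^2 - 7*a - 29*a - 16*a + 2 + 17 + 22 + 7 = -2*a^3 + 18*a^2 - 52*a + 48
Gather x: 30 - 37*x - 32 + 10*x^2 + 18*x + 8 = 10*x^2 - 19*x + 6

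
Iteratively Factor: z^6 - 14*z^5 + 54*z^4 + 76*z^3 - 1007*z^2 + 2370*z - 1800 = (z - 2)*(z^5 - 12*z^4 + 30*z^3 + 136*z^2 - 735*z + 900) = (z - 2)*(z + 4)*(z^4 - 16*z^3 + 94*z^2 - 240*z + 225) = (z - 3)*(z - 2)*(z + 4)*(z^3 - 13*z^2 + 55*z - 75) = (z - 3)^2*(z - 2)*(z + 4)*(z^2 - 10*z + 25) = (z - 5)*(z - 3)^2*(z - 2)*(z + 4)*(z - 5)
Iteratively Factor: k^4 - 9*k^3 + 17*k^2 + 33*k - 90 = (k - 3)*(k^3 - 6*k^2 - k + 30) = (k - 3)*(k + 2)*(k^2 - 8*k + 15) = (k - 5)*(k - 3)*(k + 2)*(k - 3)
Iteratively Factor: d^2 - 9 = (d + 3)*(d - 3)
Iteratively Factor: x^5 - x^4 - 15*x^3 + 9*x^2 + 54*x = (x + 2)*(x^4 - 3*x^3 - 9*x^2 + 27*x) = x*(x + 2)*(x^3 - 3*x^2 - 9*x + 27) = x*(x - 3)*(x + 2)*(x^2 - 9) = x*(x - 3)*(x + 2)*(x + 3)*(x - 3)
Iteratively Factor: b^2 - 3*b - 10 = (b - 5)*(b + 2)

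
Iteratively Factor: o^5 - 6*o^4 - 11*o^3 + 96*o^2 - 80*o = (o - 1)*(o^4 - 5*o^3 - 16*o^2 + 80*o) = (o - 1)*(o + 4)*(o^3 - 9*o^2 + 20*o) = (o - 4)*(o - 1)*(o + 4)*(o^2 - 5*o) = (o - 5)*(o - 4)*(o - 1)*(o + 4)*(o)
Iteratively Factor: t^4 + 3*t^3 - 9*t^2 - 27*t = (t - 3)*(t^3 + 6*t^2 + 9*t) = t*(t - 3)*(t^2 + 6*t + 9) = t*(t - 3)*(t + 3)*(t + 3)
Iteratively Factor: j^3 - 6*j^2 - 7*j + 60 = (j + 3)*(j^2 - 9*j + 20) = (j - 4)*(j + 3)*(j - 5)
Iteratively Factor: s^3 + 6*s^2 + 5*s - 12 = (s + 3)*(s^2 + 3*s - 4) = (s + 3)*(s + 4)*(s - 1)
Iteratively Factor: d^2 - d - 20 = (d - 5)*(d + 4)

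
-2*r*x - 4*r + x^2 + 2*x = (-2*r + x)*(x + 2)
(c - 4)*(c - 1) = c^2 - 5*c + 4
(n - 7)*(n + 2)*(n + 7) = n^3 + 2*n^2 - 49*n - 98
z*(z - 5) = z^2 - 5*z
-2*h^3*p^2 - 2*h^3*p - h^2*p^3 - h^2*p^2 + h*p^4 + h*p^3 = p*(-2*h + p)*(h + p)*(h*p + h)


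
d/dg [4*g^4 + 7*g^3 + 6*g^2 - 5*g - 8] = 16*g^3 + 21*g^2 + 12*g - 5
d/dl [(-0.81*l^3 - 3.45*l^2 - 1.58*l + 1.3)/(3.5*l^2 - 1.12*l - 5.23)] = (-2.835*l^4 + 1.8144*l^3 + 22.1029*l^2 + 26.987*l + 9.7194)/(12.25*l^4 - 7.84*l^3 - 35.3556*l^2 + 11.7152*l + 27.3529)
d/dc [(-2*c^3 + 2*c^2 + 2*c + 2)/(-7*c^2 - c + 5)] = 2*(7*c^4 + 2*c^3 - 9*c^2 + 24*c + 6)/(49*c^4 + 14*c^3 - 69*c^2 - 10*c + 25)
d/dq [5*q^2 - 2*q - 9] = 10*q - 2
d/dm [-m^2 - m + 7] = -2*m - 1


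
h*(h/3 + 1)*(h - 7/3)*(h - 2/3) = h^4/3 - 67*h^2/27 + 14*h/9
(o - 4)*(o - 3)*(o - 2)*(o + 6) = o^4 - 3*o^3 - 28*o^2 + 132*o - 144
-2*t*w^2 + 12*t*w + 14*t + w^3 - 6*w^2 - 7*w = (-2*t + w)*(w - 7)*(w + 1)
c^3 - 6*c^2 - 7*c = c*(c - 7)*(c + 1)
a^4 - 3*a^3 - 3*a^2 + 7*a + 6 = (a - 3)*(a - 2)*(a + 1)^2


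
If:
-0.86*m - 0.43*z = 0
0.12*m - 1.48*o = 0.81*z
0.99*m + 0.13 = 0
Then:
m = -0.13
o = -0.15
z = 0.26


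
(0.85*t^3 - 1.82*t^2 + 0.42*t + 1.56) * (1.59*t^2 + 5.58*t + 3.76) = 1.3515*t^5 + 1.8492*t^4 - 6.2918*t^3 - 2.0192*t^2 + 10.284*t + 5.8656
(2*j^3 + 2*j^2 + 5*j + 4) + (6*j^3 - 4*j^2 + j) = 8*j^3 - 2*j^2 + 6*j + 4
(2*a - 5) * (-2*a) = -4*a^2 + 10*a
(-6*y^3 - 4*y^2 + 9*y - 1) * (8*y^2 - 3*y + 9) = -48*y^5 - 14*y^4 + 30*y^3 - 71*y^2 + 84*y - 9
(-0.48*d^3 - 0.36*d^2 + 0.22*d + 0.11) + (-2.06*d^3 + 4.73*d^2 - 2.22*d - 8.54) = -2.54*d^3 + 4.37*d^2 - 2.0*d - 8.43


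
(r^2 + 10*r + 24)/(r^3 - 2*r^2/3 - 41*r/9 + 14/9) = 9*(r^2 + 10*r + 24)/(9*r^3 - 6*r^2 - 41*r + 14)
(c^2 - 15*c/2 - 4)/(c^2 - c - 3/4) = 2*(c - 8)/(2*c - 3)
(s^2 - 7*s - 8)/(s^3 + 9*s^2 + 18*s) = (s^2 - 7*s - 8)/(s*(s^2 + 9*s + 18))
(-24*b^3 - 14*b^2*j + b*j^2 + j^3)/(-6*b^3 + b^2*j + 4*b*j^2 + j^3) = (4*b - j)/(b - j)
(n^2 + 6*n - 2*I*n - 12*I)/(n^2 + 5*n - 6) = (n - 2*I)/(n - 1)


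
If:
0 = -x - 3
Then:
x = -3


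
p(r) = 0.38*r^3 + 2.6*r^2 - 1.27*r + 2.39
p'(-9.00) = 44.27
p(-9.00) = -52.60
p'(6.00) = 70.97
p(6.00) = 170.45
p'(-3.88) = -4.28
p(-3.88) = 24.26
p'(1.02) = 5.22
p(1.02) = 4.20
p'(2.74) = 21.54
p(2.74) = 26.25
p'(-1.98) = -7.10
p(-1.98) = 12.15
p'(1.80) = 11.78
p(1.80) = 10.74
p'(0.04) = -1.06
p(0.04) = 2.34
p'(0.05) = -1.01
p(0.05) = 2.33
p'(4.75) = 49.15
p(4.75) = 95.75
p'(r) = 1.14*r^2 + 5.2*r - 1.27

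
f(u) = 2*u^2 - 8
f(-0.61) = -7.26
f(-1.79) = -1.59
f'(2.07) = 8.28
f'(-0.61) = -2.44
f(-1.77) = -1.73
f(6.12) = 66.91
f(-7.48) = 103.90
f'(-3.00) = -12.00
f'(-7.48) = -29.92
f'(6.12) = 24.48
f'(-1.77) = -7.08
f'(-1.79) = -7.16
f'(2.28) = 9.12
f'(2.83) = 11.32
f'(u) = 4*u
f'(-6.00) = -24.00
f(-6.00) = 64.00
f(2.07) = 0.57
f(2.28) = 2.40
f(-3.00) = 10.00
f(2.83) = 8.02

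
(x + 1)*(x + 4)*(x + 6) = x^3 + 11*x^2 + 34*x + 24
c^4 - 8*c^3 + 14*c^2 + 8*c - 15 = (c - 5)*(c - 3)*(c - 1)*(c + 1)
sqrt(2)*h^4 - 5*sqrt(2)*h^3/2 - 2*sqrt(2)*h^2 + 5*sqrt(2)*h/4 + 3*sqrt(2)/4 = (h - 3)*(h + 1/2)*(h - sqrt(2)/2)*(sqrt(2)*h + 1)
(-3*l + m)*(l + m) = -3*l^2 - 2*l*m + m^2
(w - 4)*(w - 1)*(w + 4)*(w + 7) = w^4 + 6*w^3 - 23*w^2 - 96*w + 112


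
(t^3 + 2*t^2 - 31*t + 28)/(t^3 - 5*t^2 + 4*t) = (t + 7)/t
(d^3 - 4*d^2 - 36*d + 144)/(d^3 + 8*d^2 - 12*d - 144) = (d - 6)/(d + 6)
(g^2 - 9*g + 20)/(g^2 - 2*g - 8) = (g - 5)/(g + 2)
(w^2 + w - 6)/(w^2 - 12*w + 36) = (w^2 + w - 6)/(w^2 - 12*w + 36)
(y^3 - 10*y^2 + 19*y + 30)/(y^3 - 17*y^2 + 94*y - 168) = (y^2 - 4*y - 5)/(y^2 - 11*y + 28)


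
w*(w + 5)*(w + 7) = w^3 + 12*w^2 + 35*w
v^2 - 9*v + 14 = (v - 7)*(v - 2)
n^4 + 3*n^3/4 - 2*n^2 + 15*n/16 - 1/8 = (n - 1/2)^2*(n - 1/4)*(n + 2)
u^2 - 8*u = u*(u - 8)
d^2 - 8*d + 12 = (d - 6)*(d - 2)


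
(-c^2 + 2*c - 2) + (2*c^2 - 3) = c^2 + 2*c - 5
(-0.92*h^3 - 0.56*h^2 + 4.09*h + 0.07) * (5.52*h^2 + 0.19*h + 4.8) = -5.0784*h^5 - 3.266*h^4 + 18.0544*h^3 - 1.5245*h^2 + 19.6453*h + 0.336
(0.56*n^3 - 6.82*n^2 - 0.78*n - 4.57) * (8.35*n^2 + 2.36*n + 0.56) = 4.676*n^5 - 55.6254*n^4 - 22.2946*n^3 - 43.8195*n^2 - 11.222*n - 2.5592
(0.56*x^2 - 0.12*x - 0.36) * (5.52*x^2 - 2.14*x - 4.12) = 3.0912*x^4 - 1.8608*x^3 - 4.0376*x^2 + 1.2648*x + 1.4832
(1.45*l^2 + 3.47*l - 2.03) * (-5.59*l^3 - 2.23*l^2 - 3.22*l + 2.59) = -8.1055*l^5 - 22.6308*l^4 - 1.0594*l^3 - 2.891*l^2 + 15.5239*l - 5.2577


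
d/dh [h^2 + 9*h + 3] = 2*h + 9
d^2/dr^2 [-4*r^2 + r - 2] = -8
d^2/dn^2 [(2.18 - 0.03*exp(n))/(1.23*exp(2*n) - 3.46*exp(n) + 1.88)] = (-0.045387*exp(4*n) + 13.064814*exp(3*n) - 27.4167*exp(2*n) + 5.73881600000001*exp(n) + 14.074432)*exp(n)/(1.860867*exp(6*n) - 15.703902*exp(5*n) + 52.70796*exp(4*n) - 89.42716*exp(3*n) + 80.56176*exp(2*n) - 36.687072*exp(n) + 6.644672)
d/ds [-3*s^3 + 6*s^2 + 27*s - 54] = -9*s^2 + 12*s + 27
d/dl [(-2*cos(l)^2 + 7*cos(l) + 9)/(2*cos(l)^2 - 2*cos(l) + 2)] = (5*cos(l)^2 + 22*cos(l) - 16)*sin(l)/(2*(sin(l)^2 + cos(l) - 2)^2)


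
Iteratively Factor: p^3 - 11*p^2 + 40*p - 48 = (p - 3)*(p^2 - 8*p + 16) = (p - 4)*(p - 3)*(p - 4)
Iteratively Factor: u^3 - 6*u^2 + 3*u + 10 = (u - 5)*(u^2 - u - 2) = (u - 5)*(u + 1)*(u - 2)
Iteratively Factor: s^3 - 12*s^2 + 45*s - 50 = (s - 5)*(s^2 - 7*s + 10) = (s - 5)^2*(s - 2)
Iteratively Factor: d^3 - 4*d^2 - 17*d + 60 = (d - 5)*(d^2 + d - 12) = (d - 5)*(d + 4)*(d - 3)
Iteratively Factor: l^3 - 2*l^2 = (l)*(l^2 - 2*l) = l*(l - 2)*(l)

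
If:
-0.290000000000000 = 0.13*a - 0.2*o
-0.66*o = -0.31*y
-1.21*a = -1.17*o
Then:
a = 3.77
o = 3.90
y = 8.31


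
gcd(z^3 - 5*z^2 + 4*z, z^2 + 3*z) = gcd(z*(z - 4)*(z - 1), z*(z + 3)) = z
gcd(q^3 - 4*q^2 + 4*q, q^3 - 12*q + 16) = q^2 - 4*q + 4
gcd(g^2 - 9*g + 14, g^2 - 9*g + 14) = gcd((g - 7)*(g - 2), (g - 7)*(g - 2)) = g^2 - 9*g + 14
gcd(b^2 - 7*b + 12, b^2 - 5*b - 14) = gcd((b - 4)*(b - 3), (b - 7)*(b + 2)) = 1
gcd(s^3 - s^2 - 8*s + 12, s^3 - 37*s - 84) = s + 3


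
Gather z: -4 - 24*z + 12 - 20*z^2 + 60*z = -20*z^2 + 36*z + 8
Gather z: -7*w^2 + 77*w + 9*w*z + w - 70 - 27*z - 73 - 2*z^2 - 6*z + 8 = -7*w^2 + 78*w - 2*z^2 + z*(9*w - 33) - 135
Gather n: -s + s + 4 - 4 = 0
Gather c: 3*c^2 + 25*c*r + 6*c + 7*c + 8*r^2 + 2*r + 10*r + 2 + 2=3*c^2 + c*(25*r + 13) + 8*r^2 + 12*r + 4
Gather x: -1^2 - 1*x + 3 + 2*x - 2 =x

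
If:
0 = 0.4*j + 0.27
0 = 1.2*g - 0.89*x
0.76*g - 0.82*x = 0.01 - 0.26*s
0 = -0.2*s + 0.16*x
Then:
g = -0.15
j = -0.68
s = -0.17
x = -0.21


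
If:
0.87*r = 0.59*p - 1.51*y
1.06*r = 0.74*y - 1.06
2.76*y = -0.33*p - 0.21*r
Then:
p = -0.86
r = -0.88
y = 0.17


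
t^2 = t^2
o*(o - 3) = o^2 - 3*o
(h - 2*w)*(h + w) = h^2 - h*w - 2*w^2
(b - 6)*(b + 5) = b^2 - b - 30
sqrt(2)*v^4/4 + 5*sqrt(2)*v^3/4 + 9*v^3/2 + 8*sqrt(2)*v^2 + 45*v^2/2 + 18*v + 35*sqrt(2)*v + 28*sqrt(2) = (v/2 + sqrt(2))*(v + 4)*(v + 7*sqrt(2))*(sqrt(2)*v/2 + sqrt(2)/2)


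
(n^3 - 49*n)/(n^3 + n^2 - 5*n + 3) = n*(n^2 - 49)/(n^3 + n^2 - 5*n + 3)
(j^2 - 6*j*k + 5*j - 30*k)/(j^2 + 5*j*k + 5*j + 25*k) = (j - 6*k)/(j + 5*k)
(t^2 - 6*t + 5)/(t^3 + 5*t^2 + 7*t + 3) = (t^2 - 6*t + 5)/(t^3 + 5*t^2 + 7*t + 3)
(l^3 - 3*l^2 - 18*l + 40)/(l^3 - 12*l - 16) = (-l^3 + 3*l^2 + 18*l - 40)/(-l^3 + 12*l + 16)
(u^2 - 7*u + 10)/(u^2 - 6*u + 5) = (u - 2)/(u - 1)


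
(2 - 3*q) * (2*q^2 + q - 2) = -6*q^3 + q^2 + 8*q - 4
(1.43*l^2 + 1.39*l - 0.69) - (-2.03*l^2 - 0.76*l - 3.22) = 3.46*l^2 + 2.15*l + 2.53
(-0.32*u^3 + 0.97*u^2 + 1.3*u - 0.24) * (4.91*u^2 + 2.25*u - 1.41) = -1.5712*u^5 + 4.0427*u^4 + 9.0167*u^3 + 0.3789*u^2 - 2.373*u + 0.3384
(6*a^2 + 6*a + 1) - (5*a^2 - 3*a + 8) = a^2 + 9*a - 7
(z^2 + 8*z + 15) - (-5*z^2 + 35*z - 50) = 6*z^2 - 27*z + 65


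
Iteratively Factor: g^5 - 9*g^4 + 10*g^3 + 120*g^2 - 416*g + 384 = (g - 2)*(g^4 - 7*g^3 - 4*g^2 + 112*g - 192) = (g - 3)*(g - 2)*(g^3 - 4*g^2 - 16*g + 64) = (g - 4)*(g - 3)*(g - 2)*(g^2 - 16) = (g - 4)^2*(g - 3)*(g - 2)*(g + 4)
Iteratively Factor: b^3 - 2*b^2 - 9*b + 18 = (b - 3)*(b^2 + b - 6) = (b - 3)*(b + 3)*(b - 2)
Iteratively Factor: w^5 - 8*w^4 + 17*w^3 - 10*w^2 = (w)*(w^4 - 8*w^3 + 17*w^2 - 10*w) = w*(w - 2)*(w^3 - 6*w^2 + 5*w) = w^2*(w - 2)*(w^2 - 6*w + 5) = w^2*(w - 2)*(w - 1)*(w - 5)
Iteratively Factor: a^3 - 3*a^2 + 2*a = (a - 2)*(a^2 - a) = (a - 2)*(a - 1)*(a)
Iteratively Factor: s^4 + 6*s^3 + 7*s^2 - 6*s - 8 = (s + 2)*(s^3 + 4*s^2 - s - 4) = (s + 2)*(s + 4)*(s^2 - 1) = (s - 1)*(s + 2)*(s + 4)*(s + 1)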